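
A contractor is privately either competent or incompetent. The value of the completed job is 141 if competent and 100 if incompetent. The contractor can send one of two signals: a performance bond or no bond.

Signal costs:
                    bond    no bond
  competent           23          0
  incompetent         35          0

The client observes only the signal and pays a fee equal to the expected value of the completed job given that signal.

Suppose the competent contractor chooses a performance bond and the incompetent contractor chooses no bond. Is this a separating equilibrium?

Under separation the client infers type exactly: bond → competent (pays 141), no bond → incompetent (pays 100).
Competent: bond gives 141 − 23 = 118; no bond gives 100 − 0 = 100. No deviation. ✓
Incompetent: no bond gives 100 − 0 = 100; bond gives 141 − 35 = 106. Would deviate. ✗

No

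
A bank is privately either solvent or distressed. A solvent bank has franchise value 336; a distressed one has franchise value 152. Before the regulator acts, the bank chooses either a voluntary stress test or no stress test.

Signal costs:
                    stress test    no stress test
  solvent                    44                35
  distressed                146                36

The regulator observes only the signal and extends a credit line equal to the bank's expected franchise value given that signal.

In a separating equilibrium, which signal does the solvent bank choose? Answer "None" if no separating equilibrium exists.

Try solvent → stress test, distressed → no stress test:
  If types separate, stress test earns payment 336 and no stress test earns 152.
  Solvent: stress test gives 336 − 44 = 292; no stress test gives 152 − 35 = 117. No deviation. ✓
  Distressed: no stress test gives 152 − 36 = 116; stress test gives 336 − 146 = 190. Would deviate. ✗
Try solvent → no stress test, distressed → stress test:
  If types separate, no stress test earns payment 336 and stress test earns 152.
  Solvent: no stress test gives 336 − 35 = 301; stress test gives 152 − 44 = 108. No deviation. ✓
  Distressed: stress test gives 152 − 146 = 6; no stress test gives 336 − 36 = 300. Would deviate. ✗
Neither assignment is incentive-compatible.

None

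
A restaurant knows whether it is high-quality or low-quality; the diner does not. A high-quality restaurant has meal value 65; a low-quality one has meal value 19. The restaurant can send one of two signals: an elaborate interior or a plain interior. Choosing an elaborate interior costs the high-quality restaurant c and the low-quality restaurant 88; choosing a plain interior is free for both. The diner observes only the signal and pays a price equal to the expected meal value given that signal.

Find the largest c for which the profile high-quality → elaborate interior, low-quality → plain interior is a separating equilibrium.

Under separation: elaborate interior → high-quality (pays 65); plain interior → low-quality (pays 19).
Low-quality: 19 − 0 = 19 ≥ 65 − 88 = -23. Holds regardless of c. ✓
High-quality: 65 − c ≥ 19 − 0, so c ≤ 65 − 19 = 46.

46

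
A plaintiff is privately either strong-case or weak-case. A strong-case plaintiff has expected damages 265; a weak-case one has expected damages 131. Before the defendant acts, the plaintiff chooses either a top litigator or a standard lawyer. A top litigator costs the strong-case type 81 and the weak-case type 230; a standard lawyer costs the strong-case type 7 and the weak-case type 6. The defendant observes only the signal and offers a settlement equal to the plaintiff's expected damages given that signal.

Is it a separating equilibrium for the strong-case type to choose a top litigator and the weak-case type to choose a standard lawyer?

If types separate, top litigator earns payment 265 and standard lawyer earns 131.
Strong-case: top litigator gives 265 − 81 = 184; standard lawyer gives 131 − 7 = 124. No deviation. ✓
Weak-case: standard lawyer gives 131 − 6 = 125; top litigator gives 265 − 230 = 35. No deviation. ✓
Both incentive constraints hold.

Yes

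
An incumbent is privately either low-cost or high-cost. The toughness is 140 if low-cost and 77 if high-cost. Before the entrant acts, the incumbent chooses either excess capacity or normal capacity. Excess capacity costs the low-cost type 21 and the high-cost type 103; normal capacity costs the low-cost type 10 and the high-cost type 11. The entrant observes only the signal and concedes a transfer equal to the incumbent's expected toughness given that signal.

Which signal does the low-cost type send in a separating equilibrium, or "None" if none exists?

Try low-cost → excess capacity, high-cost → normal capacity:
  Under separation the entrant infers type exactly: excess capacity → low-cost (pays 140), normal capacity → high-cost (pays 77).
  Low-cost: excess capacity gives 140 − 21 = 119; normal capacity gives 77 − 10 = 67. No deviation. ✓
  High-cost: normal capacity gives 77 − 11 = 66; excess capacity gives 140 − 103 = 37. No deviation. ✓
Both hold — the low-cost type sends excess capacity.

excess capacity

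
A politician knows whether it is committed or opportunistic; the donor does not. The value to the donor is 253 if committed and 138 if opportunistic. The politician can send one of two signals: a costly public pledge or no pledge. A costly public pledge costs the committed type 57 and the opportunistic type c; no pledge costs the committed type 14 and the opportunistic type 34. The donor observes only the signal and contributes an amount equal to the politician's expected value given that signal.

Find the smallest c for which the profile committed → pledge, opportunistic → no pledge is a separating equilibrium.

149

Under separation: pledge → committed (pays 253); no pledge → opportunistic (pays 138).
Committed: 253 − 57 = 196 ≥ 138 − 14 = 124. Holds regardless of c. ✓
Opportunistic: 138 − 34 ≥ 253 − c, so c ≥ 253 − 104 = 149.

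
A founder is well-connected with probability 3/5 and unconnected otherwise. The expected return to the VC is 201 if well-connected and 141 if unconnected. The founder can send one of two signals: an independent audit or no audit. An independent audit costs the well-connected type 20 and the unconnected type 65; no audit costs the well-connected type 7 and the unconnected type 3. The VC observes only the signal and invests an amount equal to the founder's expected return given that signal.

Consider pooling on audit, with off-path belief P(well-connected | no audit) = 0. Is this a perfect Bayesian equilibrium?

No

At the pooled signal (audit) the VC holds the prior 3/5 and pays 3/5·201 + 2/5·141 = 177. Off-path (no audit) belief 0 gives 0·201 + 1·141 = 141.
Well-connected: audit gives 177 − 20 = 157; no audit gives 141 − 7 = 134. Stays. ✓
Unconnected: audit gives 177 − 65 = 112; no audit gives 141 − 3 = 138. Deviates. ✗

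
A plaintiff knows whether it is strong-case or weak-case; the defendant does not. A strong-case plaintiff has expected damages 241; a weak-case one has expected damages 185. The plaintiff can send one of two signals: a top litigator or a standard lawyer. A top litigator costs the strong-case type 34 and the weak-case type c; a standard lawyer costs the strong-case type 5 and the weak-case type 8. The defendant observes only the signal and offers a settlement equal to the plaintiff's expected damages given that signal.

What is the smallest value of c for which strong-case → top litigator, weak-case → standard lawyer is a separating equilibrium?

64

Under separation: top litigator → strong-case (pays 241); standard lawyer → weak-case (pays 185).
Strong-case: 241 − 34 = 207 ≥ 185 − 5 = 180. Holds regardless of c. ✓
Weak-case: 185 − 8 ≥ 241 − c, so c ≥ 241 − 177 = 64.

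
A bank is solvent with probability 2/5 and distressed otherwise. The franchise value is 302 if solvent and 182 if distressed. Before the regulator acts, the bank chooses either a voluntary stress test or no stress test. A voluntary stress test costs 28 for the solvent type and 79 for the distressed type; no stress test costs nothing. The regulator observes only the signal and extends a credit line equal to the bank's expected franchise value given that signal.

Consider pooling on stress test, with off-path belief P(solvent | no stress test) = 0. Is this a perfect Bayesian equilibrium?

No

At the pooled signal (stress test) the regulator holds the prior 2/5 and pays 2/5·302 + 3/5·182 = 230. Off-path (no stress test) belief 0 gives 0·302 + 1·182 = 182.
Solvent: stress test gives 230 − 28 = 202; no stress test gives 182 − 0 = 182. Stays. ✓
Distressed: stress test gives 230 − 79 = 151; no stress test gives 182 − 0 = 182. Deviates. ✗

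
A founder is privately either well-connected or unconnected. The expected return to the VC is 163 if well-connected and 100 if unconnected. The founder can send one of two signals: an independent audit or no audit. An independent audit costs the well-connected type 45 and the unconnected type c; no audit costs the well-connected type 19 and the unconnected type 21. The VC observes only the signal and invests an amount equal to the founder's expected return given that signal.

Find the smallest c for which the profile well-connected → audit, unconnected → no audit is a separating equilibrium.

Under separation: audit → well-connected (pays 163); no audit → unconnected (pays 100).
Well-connected: 163 − 45 = 118 ≥ 100 − 19 = 81. Holds regardless of c. ✓
Unconnected: 100 − 21 ≥ 163 − c, so c ≥ 163 − 79 = 84.

84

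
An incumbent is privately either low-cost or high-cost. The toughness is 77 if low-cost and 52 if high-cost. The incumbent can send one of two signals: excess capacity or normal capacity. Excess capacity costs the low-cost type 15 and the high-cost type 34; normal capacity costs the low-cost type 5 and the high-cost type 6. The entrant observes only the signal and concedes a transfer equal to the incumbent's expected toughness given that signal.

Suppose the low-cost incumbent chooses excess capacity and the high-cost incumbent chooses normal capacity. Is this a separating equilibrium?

Yes

If types separate, excess capacity earns payment 77 and normal capacity earns 52.
Low-cost: excess capacity gives 77 − 15 = 62; normal capacity gives 52 − 5 = 47. No deviation. ✓
High-cost: normal capacity gives 52 − 6 = 46; excess capacity gives 77 − 34 = 43. No deviation. ✓
Neither type gains from mimicking the other.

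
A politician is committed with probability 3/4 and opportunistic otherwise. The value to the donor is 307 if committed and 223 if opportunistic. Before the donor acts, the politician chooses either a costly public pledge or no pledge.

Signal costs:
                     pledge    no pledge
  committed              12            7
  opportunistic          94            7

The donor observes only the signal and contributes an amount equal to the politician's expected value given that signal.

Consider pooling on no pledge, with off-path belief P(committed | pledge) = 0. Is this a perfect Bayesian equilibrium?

Yes

At the pooled signal (no pledge) the donor holds the prior 3/4 and pays 3/4·307 + 1/4·223 = 286. Off-path (pledge) belief 0 gives 0·307 + 1·223 = 223.
Committed: no pledge gives 286 − 7 = 279; pledge gives 223 − 12 = 211. Stays. ✓
Opportunistic: no pledge gives 286 − 7 = 279; pledge gives 223 − 94 = 129. Stays. ✓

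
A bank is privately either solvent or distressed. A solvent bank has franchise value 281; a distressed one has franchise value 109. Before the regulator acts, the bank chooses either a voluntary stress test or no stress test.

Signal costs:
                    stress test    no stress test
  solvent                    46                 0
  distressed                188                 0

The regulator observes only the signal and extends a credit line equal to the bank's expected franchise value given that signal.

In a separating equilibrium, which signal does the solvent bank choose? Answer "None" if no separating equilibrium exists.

stress test

Try solvent → stress test, distressed → no stress test:
  Under separation the regulator infers type exactly: stress test → solvent (pays 281), no stress test → distressed (pays 109).
  Solvent: stress test gives 281 − 46 = 235; no stress test gives 109 − 0 = 109. No deviation. ✓
  Distressed: no stress test gives 109 − 0 = 109; stress test gives 281 − 188 = 93. No deviation. ✓
Both hold — the solvent type sends stress test.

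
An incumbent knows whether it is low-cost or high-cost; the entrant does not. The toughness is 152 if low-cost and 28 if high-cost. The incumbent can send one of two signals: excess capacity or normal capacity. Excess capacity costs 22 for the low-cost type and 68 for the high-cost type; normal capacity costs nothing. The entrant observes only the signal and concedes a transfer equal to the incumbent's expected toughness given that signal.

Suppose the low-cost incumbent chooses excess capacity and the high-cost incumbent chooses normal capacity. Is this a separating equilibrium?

No

Under separation the entrant infers type exactly: excess capacity → low-cost (pays 152), normal capacity → high-cost (pays 28).
Low-cost: excess capacity gives 152 − 22 = 130; normal capacity gives 28 − 0 = 28. No deviation. ✓
High-cost: normal capacity gives 28 − 0 = 28; excess capacity gives 152 − 68 = 84. Would deviate. ✗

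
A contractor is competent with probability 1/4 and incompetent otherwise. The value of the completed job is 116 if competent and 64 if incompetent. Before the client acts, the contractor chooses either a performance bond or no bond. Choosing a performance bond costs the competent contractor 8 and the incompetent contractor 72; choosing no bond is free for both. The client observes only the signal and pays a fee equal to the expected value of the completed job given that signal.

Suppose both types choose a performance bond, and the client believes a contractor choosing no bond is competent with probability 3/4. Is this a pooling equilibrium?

No

On the equilibrium path (bond) the client holds the prior 1/4 and pays 1/4·116 + 3/4·64 = 77. Off-path (no bond) belief 3/4 gives 3/4·116 + 1/4·64 = 103.
Competent: bond gives 77 − 8 = 69; no bond gives 103 − 0 = 103. Deviates. ✗
Incompetent: bond gives 77 − 72 = 5; no bond gives 103 − 0 = 103. Deviates. ✗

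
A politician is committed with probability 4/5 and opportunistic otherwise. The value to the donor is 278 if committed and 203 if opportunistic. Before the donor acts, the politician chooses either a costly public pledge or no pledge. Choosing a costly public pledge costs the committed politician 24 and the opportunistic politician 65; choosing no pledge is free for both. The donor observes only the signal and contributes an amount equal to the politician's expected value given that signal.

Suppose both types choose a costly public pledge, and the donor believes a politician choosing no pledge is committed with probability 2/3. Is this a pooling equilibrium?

On the equilibrium path (pledge) the donor holds the prior 4/5 and pays 4/5·278 + 1/5·203 = 263. Off-path (no pledge) belief 2/3 gives 2/3·278 + 1/3·203 = 253.
Committed: pledge gives 263 − 24 = 239; no pledge gives 253 − 0 = 253. Deviates. ✗
Opportunistic: pledge gives 263 − 65 = 198; no pledge gives 253 − 0 = 253. Deviates. ✗

No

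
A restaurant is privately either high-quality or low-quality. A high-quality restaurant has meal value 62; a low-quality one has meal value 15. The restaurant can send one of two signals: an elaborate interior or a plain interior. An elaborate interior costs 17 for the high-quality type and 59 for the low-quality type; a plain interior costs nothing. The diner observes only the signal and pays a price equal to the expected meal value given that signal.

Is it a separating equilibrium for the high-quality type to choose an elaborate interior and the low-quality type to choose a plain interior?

Under separation the diner infers type exactly: elaborate interior → high-quality (pays 62), plain interior → low-quality (pays 15).
High-quality: elaborate interior gives 62 − 17 = 45; plain interior gives 15 − 0 = 15. No deviation. ✓
Low-quality: plain interior gives 15 − 0 = 15; elaborate interior gives 62 − 59 = 3. No deviation. ✓
Both incentive constraints hold.

Yes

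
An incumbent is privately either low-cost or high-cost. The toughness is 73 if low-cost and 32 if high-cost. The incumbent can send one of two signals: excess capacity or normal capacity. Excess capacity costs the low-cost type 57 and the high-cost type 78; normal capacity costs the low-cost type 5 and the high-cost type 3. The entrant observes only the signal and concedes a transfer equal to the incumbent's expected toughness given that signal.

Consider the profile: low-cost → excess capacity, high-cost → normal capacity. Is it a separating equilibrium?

If types separate, excess capacity earns payment 73 and normal capacity earns 32.
Low-cost: excess capacity gives 73 − 57 = 16; normal capacity gives 32 − 5 = 27. Would deviate. ✗
High-cost: normal capacity gives 32 − 3 = 29; excess capacity gives 73 − 78 = -5. No deviation. ✓

No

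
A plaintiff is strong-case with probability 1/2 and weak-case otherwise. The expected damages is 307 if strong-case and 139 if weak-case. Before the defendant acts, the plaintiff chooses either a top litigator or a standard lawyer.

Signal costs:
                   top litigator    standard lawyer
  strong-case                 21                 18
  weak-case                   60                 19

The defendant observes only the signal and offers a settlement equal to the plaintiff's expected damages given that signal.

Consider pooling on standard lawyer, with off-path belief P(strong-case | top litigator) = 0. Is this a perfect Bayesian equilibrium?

At the pooled signal (standard lawyer) the defendant holds the prior 1/2 and pays 1/2·307 + 1/2·139 = 223. Off-path (top litigator) belief 0 gives 0·307 + 1·139 = 139.
Strong-case: standard lawyer gives 223 − 18 = 205; top litigator gives 139 − 21 = 118. Stays. ✓
Weak-case: standard lawyer gives 223 − 19 = 204; top litigator gives 139 − 60 = 79. Stays. ✓

Yes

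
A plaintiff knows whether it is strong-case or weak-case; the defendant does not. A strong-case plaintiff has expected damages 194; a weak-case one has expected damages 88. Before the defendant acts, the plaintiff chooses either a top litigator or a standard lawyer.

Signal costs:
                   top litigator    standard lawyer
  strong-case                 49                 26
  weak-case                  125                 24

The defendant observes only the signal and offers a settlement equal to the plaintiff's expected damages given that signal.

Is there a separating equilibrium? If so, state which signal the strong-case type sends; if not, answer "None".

Try strong-case → top litigator, weak-case → standard lawyer:
  If types separate, top litigator earns payment 194 and standard lawyer earns 88.
  Strong-case: top litigator gives 194 − 49 = 145; standard lawyer gives 88 − 26 = 62. No deviation. ✓
  Weak-case: standard lawyer gives 88 − 24 = 64; top litigator gives 194 − 125 = 69. Would deviate. ✗
Try strong-case → standard lawyer, weak-case → top litigator:
  If types separate, standard lawyer earns payment 194 and top litigator earns 88.
  Strong-case: standard lawyer gives 194 − 26 = 168; top litigator gives 88 − 49 = 39. No deviation. ✓
  Weak-case: top litigator gives 88 − 125 = -37; standard lawyer gives 194 − 24 = 170. Would deviate. ✗
Neither assignment is incentive-compatible.

None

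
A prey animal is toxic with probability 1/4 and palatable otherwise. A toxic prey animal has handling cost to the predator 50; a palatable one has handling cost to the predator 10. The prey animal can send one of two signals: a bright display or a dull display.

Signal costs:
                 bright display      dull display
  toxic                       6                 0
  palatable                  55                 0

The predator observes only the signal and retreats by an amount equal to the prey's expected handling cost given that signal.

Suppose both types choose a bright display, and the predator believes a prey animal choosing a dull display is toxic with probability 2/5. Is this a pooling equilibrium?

At the pooled signal (bright display) the predator holds the prior 1/4 and pays 1/4·50 + 3/4·10 = 20. Off-path (dull display) belief 2/5 gives 2/5·50 + 3/5·10 = 26.
Toxic: bright display gives 20 − 6 = 14; dull display gives 26 − 0 = 26. Deviates. ✗
Palatable: bright display gives 20 − 55 = -35; dull display gives 26 − 0 = 26. Deviates. ✗

No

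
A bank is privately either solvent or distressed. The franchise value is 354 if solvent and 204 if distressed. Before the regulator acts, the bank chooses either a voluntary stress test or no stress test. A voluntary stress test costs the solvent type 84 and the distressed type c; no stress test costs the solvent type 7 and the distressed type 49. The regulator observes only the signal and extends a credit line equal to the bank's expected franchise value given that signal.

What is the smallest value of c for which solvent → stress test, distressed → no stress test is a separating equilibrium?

Under separation: stress test → solvent (pays 354); no stress test → distressed (pays 204).
Solvent: 354 − 84 = 270 ≥ 204 − 7 = 197. Holds regardless of c. ✓
Distressed: 204 − 49 ≥ 354 − c, so c ≥ 354 − 155 = 199.

199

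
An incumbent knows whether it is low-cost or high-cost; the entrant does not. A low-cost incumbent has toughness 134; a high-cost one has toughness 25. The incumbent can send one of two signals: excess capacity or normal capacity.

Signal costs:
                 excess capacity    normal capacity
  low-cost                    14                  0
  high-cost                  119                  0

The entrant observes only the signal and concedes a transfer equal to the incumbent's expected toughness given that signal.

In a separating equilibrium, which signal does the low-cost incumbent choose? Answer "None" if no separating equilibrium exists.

excess capacity

Try low-cost → excess capacity, high-cost → normal capacity:
  If types separate, excess capacity earns payment 134 and normal capacity earns 25.
  Low-cost: excess capacity gives 134 − 14 = 120; normal capacity gives 25 − 0 = 25. No deviation. ✓
  High-cost: normal capacity gives 25 − 0 = 25; excess capacity gives 134 − 119 = 15. No deviation. ✓
Both hold — the low-cost type sends excess capacity.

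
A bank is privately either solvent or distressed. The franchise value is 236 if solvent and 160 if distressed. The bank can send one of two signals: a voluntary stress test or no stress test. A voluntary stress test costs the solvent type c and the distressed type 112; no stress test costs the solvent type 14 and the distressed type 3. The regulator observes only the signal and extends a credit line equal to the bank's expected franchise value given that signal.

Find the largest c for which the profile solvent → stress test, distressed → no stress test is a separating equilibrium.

Under separation: stress test → solvent (pays 236); no stress test → distressed (pays 160).
Distressed: 160 − 3 = 157 ≥ 236 − 112 = 124. Holds regardless of c. ✓
Solvent: 236 − c ≥ 160 − 14, so c ≤ 236 − 146 = 90.

90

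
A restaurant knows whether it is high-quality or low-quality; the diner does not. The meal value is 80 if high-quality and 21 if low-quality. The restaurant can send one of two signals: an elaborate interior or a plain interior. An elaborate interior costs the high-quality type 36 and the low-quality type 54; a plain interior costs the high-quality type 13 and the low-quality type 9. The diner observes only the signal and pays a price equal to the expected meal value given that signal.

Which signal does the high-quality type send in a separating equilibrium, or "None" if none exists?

None

Try high-quality → elaborate interior, low-quality → plain interior:
  If types separate, elaborate interior earns payment 80 and plain interior earns 21.
  High-quality: elaborate interior gives 80 − 36 = 44; plain interior gives 21 − 13 = 8. No deviation. ✓
  Low-quality: plain interior gives 21 − 9 = 12; elaborate interior gives 80 − 54 = 26. Would deviate. ✗
Try high-quality → plain interior, low-quality → elaborate interior:
  If types separate, plain interior earns payment 80 and elaborate interior earns 21.
  High-quality: plain interior gives 80 − 13 = 67; elaborate interior gives 21 − 36 = -15. No deviation. ✓
  Low-quality: elaborate interior gives 21 − 54 = -33; plain interior gives 80 − 9 = 71. Would deviate. ✗
Neither assignment is incentive-compatible.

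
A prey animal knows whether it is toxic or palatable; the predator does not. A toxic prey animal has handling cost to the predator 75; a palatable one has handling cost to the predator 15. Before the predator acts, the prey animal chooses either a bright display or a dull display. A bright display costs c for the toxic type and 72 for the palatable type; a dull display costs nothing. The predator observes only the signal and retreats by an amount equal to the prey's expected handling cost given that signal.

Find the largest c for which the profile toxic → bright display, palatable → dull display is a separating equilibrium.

60

Under separation: bright display → toxic (pays 75); dull display → palatable (pays 15).
Palatable: 15 − 0 = 15 ≥ 75 − 72 = 3. Holds regardless of c. ✓
Toxic: 75 − c ≥ 15 − 0, so c ≤ 75 − 15 = 60.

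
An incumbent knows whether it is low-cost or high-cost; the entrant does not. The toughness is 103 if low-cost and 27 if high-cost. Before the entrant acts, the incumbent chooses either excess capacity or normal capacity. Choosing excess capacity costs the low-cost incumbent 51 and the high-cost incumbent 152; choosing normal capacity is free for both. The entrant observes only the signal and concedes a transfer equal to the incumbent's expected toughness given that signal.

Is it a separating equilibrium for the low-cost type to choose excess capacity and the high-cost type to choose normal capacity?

Yes

Under separation the entrant infers type exactly: excess capacity → low-cost (pays 103), normal capacity → high-cost (pays 27).
Low-cost: excess capacity gives 103 − 51 = 52; normal capacity gives 27 − 0 = 27. No deviation. ✓
High-cost: normal capacity gives 27 − 0 = 27; excess capacity gives 103 − 152 = -49. No deviation. ✓
Both incentive constraints hold.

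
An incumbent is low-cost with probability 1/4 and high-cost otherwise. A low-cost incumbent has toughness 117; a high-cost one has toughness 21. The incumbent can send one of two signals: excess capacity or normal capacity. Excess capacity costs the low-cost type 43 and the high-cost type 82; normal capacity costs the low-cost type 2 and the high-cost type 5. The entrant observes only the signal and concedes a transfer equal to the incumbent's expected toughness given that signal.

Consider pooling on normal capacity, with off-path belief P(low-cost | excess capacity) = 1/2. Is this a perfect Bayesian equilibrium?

On the equilibrium path (normal capacity) the entrant holds the prior 1/4 and pays 1/4·117 + 3/4·21 = 45. Off-path (excess capacity) belief 1/2 gives 1/2·117 + 1/2·21 = 69.
Low-cost: normal capacity gives 45 − 2 = 43; excess capacity gives 69 − 43 = 26. Stays. ✓
High-cost: normal capacity gives 45 − 5 = 40; excess capacity gives 69 − 82 = -13. Stays. ✓
Beliefs are Bayes-consistent on-path and both types best-respond.

Yes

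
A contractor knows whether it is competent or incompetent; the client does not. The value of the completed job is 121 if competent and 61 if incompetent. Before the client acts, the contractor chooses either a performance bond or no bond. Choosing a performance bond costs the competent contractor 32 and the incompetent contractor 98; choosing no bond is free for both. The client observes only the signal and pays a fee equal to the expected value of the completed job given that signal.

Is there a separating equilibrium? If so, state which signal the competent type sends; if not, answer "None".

bond

Try competent → bond, incompetent → no bond:
  If types separate, bond earns payment 121 and no bond earns 61.
  Competent: bond gives 121 − 32 = 89; no bond gives 61 − 0 = 61. No deviation. ✓
  Incompetent: no bond gives 61 − 0 = 61; bond gives 121 − 98 = 23. No deviation. ✓
Both hold — the competent type sends bond.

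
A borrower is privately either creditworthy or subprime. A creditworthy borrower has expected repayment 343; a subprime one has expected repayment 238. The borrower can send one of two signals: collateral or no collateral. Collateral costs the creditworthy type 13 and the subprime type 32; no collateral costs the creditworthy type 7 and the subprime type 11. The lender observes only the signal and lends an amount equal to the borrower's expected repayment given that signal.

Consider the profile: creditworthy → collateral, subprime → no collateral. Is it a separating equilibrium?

Under separation the lender infers type exactly: collateral → creditworthy (pays 343), no collateral → subprime (pays 238).
Creditworthy: collateral gives 343 − 13 = 330; no collateral gives 238 − 7 = 231. No deviation. ✓
Subprime: no collateral gives 238 − 11 = 227; collateral gives 343 − 32 = 311. Would deviate. ✗

No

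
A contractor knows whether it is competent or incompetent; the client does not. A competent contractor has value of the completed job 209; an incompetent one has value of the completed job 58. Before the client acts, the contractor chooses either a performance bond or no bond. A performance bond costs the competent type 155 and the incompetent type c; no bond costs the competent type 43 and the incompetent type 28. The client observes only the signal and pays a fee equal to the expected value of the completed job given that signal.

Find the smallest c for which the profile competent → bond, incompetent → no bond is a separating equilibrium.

179

Under separation: bond → competent (pays 209); no bond → incompetent (pays 58).
Competent: 209 − 155 = 54 ≥ 58 − 43 = 15. Holds regardless of c. ✓
Incompetent: 58 − 28 ≥ 209 − c, so c ≥ 209 − 30 = 179.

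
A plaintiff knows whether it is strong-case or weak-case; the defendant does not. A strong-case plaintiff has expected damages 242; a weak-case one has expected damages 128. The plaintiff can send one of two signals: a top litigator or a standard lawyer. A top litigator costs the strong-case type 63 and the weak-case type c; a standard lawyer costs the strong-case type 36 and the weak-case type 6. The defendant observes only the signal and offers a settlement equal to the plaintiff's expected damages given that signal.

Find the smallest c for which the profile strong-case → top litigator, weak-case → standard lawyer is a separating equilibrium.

Under separation: top litigator → strong-case (pays 242); standard lawyer → weak-case (pays 128).
Strong-case: 242 − 63 = 179 ≥ 128 − 36 = 92. Holds regardless of c. ✓
Weak-case: 128 − 6 ≥ 242 − c, so c ≥ 242 − 122 = 120.

120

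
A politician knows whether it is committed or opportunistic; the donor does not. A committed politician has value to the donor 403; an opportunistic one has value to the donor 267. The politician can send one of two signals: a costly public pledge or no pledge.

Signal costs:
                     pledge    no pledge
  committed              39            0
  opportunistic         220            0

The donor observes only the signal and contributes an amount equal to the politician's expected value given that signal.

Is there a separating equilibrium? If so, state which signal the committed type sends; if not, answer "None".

Try committed → pledge, opportunistic → no pledge:
  Under separation the donor infers type exactly: pledge → committed (pays 403), no pledge → opportunistic (pays 267).
  Committed: pledge gives 403 − 39 = 364; no pledge gives 267 − 0 = 267. No deviation. ✓
  Opportunistic: no pledge gives 267 − 0 = 267; pledge gives 403 − 220 = 183. No deviation. ✓
Both hold — the committed type sends pledge.

pledge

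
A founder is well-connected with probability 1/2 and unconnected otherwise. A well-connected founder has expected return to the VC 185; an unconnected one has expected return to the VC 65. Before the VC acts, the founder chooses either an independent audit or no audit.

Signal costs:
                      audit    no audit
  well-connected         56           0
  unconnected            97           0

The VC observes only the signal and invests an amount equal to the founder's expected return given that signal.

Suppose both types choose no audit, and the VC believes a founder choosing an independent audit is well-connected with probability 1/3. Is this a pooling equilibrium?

On the equilibrium path (no audit) the VC holds the prior 1/2 and pays 1/2·185 + 1/2·65 = 125. Off-path (audit) belief 1/3 gives 1/3·185 + 2/3·65 = 105.
Well-connected: no audit gives 125 − 0 = 125; audit gives 105 − 56 = 49. Stays. ✓
Unconnected: no audit gives 125 − 0 = 125; audit gives 105 − 97 = 8. Stays. ✓
Beliefs are Bayes-consistent on-path and both types best-respond.

Yes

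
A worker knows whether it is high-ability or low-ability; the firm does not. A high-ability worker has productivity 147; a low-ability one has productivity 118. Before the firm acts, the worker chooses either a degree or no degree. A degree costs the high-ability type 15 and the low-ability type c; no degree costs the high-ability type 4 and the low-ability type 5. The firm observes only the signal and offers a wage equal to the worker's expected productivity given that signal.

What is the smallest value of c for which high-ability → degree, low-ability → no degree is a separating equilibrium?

Under separation: degree → high-ability (pays 147); no degree → low-ability (pays 118).
High-ability: 147 − 15 = 132 ≥ 118 − 4 = 114. Holds regardless of c. ✓
Low-ability: 118 − 5 ≥ 147 − c, so c ≥ 147 − 113 = 34.

34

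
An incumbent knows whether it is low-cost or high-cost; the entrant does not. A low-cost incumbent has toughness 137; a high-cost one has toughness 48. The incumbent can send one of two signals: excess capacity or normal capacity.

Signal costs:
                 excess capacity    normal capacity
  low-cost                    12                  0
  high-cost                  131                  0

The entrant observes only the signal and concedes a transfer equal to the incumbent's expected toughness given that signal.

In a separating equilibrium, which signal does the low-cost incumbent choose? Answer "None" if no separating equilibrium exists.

Try low-cost → excess capacity, high-cost → normal capacity:
  Under separation the entrant infers type exactly: excess capacity → low-cost (pays 137), normal capacity → high-cost (pays 48).
  Low-cost: excess capacity gives 137 − 12 = 125; normal capacity gives 48 − 0 = 48. No deviation. ✓
  High-cost: normal capacity gives 48 − 0 = 48; excess capacity gives 137 − 131 = 6. No deviation. ✓
Both hold — the low-cost type sends excess capacity.

excess capacity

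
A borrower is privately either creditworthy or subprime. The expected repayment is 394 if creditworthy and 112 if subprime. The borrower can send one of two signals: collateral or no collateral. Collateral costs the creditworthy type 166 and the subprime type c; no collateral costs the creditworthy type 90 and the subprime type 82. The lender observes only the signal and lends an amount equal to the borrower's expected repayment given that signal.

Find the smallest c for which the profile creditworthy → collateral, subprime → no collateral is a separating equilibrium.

Under separation: collateral → creditworthy (pays 394); no collateral → subprime (pays 112).
Creditworthy: 394 − 166 = 228 ≥ 112 − 90 = 22. Holds regardless of c. ✓
Subprime: 112 − 82 ≥ 394 − c, so c ≥ 394 − 30 = 364.

364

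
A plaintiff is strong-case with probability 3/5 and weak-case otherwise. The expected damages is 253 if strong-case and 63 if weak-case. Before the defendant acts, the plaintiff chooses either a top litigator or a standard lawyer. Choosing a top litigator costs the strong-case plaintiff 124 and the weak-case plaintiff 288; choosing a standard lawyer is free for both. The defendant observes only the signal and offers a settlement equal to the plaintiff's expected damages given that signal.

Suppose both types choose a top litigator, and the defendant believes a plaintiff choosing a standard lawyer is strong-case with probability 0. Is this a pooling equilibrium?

No

On the equilibrium path (top litigator) the defendant holds the prior 3/5 and pays 3/5·253 + 2/5·63 = 177. Off-path (standard lawyer) belief 0 gives 0·253 + 1·63 = 63.
Strong-case: top litigator gives 177 − 124 = 53; standard lawyer gives 63 − 0 = 63. Deviates. ✗
Weak-case: top litigator gives 177 − 288 = -111; standard lawyer gives 63 − 0 = 63. Deviates. ✗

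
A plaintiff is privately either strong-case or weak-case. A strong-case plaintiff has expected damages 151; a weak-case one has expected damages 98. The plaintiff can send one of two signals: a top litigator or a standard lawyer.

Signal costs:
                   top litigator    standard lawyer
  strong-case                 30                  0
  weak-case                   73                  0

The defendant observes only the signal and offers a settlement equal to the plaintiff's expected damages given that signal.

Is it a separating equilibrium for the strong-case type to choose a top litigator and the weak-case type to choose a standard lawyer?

Under separation the defendant infers type exactly: top litigator → strong-case (pays 151), standard lawyer → weak-case (pays 98).
Strong-case: top litigator gives 151 − 30 = 121; standard lawyer gives 98 − 0 = 98. No deviation. ✓
Weak-case: standard lawyer gives 98 − 0 = 98; top litigator gives 151 − 73 = 78. No deviation. ✓
Both incentive constraints hold.

Yes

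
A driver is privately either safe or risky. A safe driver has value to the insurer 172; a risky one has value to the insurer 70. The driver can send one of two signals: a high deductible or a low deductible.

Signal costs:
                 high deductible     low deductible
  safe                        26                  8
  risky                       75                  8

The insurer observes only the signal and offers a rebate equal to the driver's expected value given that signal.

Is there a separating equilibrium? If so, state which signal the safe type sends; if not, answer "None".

None

Try safe → high deductible, risky → low deductible:
  If types separate, high deductible earns payment 172 and low deductible earns 70.
  Safe: high deductible gives 172 − 26 = 146; low deductible gives 70 − 8 = 62. No deviation. ✓
  Risky: low deductible gives 70 − 8 = 62; high deductible gives 172 − 75 = 97. Would deviate. ✗
Try safe → low deductible, risky → high deductible:
  If types separate, low deductible earns payment 172 and high deductible earns 70.
  Safe: low deductible gives 172 − 8 = 164; high deductible gives 70 − 26 = 44. No deviation. ✓
  Risky: high deductible gives 70 − 75 = -5; low deductible gives 172 − 8 = 164. Would deviate. ✗
Neither assignment is incentive-compatible.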